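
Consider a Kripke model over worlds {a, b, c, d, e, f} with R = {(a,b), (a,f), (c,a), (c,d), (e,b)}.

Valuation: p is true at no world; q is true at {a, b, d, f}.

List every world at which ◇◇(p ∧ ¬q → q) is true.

a: successors {b, f}; ◇(p ∧ ¬q → q) there: b:F, f:F. ✗
b: no successors, so ◇◇(p ∧ ¬q → q) fails. ✗
c: successors {a, d}; ◇(p ∧ ¬q → q) there: a:T, d:F. ✓
d: no successors, so ◇◇(p ∧ ¬q → q) fails. ✗
e: successors {b}; ◇(p ∧ ¬q → q) there: b:F. ✗
f: no successors, so ◇◇(p ∧ ¬q → q) fails. ✗

{c}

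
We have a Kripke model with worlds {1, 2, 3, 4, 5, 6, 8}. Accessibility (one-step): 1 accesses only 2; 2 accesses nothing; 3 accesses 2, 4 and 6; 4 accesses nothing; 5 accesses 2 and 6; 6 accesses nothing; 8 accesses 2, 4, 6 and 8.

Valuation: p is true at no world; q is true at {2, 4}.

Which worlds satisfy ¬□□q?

{8}

1: □□q is T. ✗
2: □□q is T. ✗
3: □□q is T. ✗
4: □□q is T. ✗
5: □□q is T. ✗
6: □□q is T. ✗
8: □□q is F. ✓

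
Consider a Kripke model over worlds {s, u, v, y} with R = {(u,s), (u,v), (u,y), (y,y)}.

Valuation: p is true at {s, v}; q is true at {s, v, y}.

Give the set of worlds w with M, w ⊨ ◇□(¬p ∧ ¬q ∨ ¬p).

{u, y}

s: no successors, so ◇□(¬p ∧ ¬q ∨ ¬p) fails. ✗
u: successors {s, v, y}; □(¬p ∧ ¬q ∨ ¬p) there: s:T, v:T, y:T. ✓
v: no successors, so ◇□(¬p ∧ ¬q ∨ ¬p) fails. ✗
y: successors {y}; □(¬p ∧ ¬q ∨ ¬p) there: y:T. ✓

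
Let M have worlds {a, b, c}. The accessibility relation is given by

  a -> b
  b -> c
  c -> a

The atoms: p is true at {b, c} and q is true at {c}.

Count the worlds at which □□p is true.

2

a: successors {b}; □p there: b:T. ✓
b: successors {c}; □p there: c:F. ✗
c: successors {a}; □p there: a:T. ✓
Satisfying worlds: {a, c}.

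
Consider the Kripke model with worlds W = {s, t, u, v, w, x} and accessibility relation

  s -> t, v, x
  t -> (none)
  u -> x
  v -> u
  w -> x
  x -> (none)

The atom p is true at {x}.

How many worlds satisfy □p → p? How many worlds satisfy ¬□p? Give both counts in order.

For □p → p:
s: □p is F, p is F. ✓
t: □p is T, p is F. ✗
u: □p is T, p is F. ✗
v: □p is F, p is F. ✓
w: □p is T, p is F. ✗
x: □p is T, p is T. ✓
— 3 worlds.
For ¬□p:
s: □p is F. ✓
t: □p is T. ✗
u: □p is T. ✗
v: □p is F. ✓
w: □p is T. ✗
x: □p is T. ✗
— 2 worlds.

3 and 2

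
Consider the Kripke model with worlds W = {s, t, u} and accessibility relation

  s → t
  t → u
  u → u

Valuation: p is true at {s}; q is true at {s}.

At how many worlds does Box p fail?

s: successors {t}; p there: t:F. ✗
t: successors {u}; p there: u:F. ✗
u: successors {u}; p there: u:F. ✗
Satisfying worlds: ∅.
So Box p fails at the other 3 worlds.

3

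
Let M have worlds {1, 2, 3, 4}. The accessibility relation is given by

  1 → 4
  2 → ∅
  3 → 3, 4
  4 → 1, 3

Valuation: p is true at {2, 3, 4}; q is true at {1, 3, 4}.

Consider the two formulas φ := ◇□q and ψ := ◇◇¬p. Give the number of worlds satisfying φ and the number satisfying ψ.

3 and 2

For ◇□q:
1: successors {4}; □q there: 4:T. ✓
2: no successors, so ◇□q fails. ✗
3: successors {3, 4}; □q there: 3:T, 4:T. ✓
4: successors {1, 3}; □q there: 1:T, 3:T. ✓
— 3 worlds.
For ◇◇¬p:
1: successors {4}; ◇¬p there: 4:T. ✓
2: no successors, so ◇◇¬p fails. ✗
3: successors {3, 4}; ◇¬p there: 3:F, 4:T. ✓
4: successors {1, 3}; ◇¬p there: 1:F, 3:F. ✗
— 2 worlds.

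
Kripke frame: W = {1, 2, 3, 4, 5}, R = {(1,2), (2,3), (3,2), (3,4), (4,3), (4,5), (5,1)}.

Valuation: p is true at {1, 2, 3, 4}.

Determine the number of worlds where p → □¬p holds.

1

1: p is T, □¬p is F. ✗
2: p is T, □¬p is F. ✗
3: p is T, □¬p is F. ✗
4: p is T, □¬p is F. ✗
5: p is F, □¬p is F. ✓
Satisfying worlds: {5}.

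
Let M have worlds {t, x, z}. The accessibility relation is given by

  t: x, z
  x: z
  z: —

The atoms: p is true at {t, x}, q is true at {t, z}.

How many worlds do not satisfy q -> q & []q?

1

t: q is T, q & []q is F. ✗
x: q is F, q & []q is F. ✓
z: q is T, q & []q is T. ✓
Satisfying worlds: {x, z}.
So q -> q & []q fails at the other 1 world.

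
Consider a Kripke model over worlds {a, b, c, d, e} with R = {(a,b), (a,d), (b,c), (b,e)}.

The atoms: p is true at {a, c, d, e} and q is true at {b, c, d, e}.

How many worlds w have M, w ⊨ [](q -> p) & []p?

4

a: [](q -> p) is F, []p is F. ✗
b: [](q -> p) is T, []p is T. ✓
c: [](q -> p) is T, []p is T. ✓
d: [](q -> p) is T, []p is T. ✓
e: [](q -> p) is T, []p is T. ✓
Satisfying worlds: {b, c, d, e}.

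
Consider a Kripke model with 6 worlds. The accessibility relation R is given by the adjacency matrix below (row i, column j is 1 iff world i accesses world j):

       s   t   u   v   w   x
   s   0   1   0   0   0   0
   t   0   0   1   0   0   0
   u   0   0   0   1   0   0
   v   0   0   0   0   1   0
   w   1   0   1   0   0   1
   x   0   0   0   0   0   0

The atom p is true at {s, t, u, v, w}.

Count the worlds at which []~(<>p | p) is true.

s: successors {t}; ~(<>p | p) there: t:F. ✗
t: successors {u}; ~(<>p | p) there: u:F. ✗
u: successors {v}; ~(<>p | p) there: v:F. ✗
v: successors {w}; ~(<>p | p) there: w:F. ✗
w: successors {s, u, x}; ~(<>p | p) there: s:F, u:F, x:T. ✗
x: no successors, so []~(<>p | p) holds vacuously. ✓
Satisfying worlds: {x}.

1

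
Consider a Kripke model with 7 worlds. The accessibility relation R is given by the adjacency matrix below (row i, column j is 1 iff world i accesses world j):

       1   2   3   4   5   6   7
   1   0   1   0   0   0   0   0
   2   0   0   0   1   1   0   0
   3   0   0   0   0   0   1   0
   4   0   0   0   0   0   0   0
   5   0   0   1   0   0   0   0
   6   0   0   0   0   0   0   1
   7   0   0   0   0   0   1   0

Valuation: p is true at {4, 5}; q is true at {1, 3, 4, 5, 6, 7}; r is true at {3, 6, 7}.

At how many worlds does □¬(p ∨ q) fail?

1: successors {2}; ¬(p ∨ q) there: 2:T. ✓
2: successors {4, 5}; ¬(p ∨ q) there: 4:F, 5:F. ✗
3: successors {6}; ¬(p ∨ q) there: 6:F. ✗
4: no successors, so □¬(p ∨ q) holds vacuously. ✓
5: successors {3}; ¬(p ∨ q) there: 3:F. ✗
6: successors {7}; ¬(p ∨ q) there: 7:F. ✗
7: successors {6}; ¬(p ∨ q) there: 6:F. ✗
Satisfying worlds: {1, 4}.
So □¬(p ∨ q) fails at the other 5 worlds.

5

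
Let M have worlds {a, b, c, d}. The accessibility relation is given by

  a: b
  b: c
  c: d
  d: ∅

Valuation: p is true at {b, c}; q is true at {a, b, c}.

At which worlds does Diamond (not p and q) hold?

∅

a: successors {b}; not p and q there: b:F. ✗
b: successors {c}; not p and q there: c:F. ✗
c: successors {d}; not p and q there: d:F. ✗
d: no successors, so Diamond (not p and q) fails. ✗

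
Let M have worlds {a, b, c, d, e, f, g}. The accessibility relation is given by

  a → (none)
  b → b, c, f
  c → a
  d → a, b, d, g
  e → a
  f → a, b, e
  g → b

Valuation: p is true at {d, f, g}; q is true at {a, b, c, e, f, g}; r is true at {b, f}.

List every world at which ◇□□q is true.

{b, c, d, e, f, g}

a: no successors, so ◇□□q fails. ✗
b: successors {b, c, f}; □□q there: b:T, c:T, f:T. ✓
c: successors {a}; □□q there: a:T. ✓
d: successors {a, b, d, g}; □□q there: a:T, b:T, d:F, g:T. ✓
e: successors {a}; □□q there: a:T. ✓
f: successors {a, b, e}; □□q there: a:T, b:T, e:T. ✓
g: successors {b}; □□q there: b:T. ✓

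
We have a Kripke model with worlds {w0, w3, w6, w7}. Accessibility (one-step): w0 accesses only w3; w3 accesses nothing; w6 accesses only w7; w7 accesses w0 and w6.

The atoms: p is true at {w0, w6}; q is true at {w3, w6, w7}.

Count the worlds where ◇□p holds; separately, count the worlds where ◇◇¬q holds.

2 and 1

For ◇□p:
w0: successors {w3}; □p there: w3:T. ✓
w3: no successors, so ◇□p fails. ✗
w6: successors {w7}; □p there: w7:T. ✓
w7: successors {w0, w6}; □p there: w0:F, w6:F. ✗
— 2 worlds.
For ◇◇¬q:
w0: successors {w3}; ◇¬q there: w3:F. ✗
w3: no successors, so ◇◇¬q fails. ✗
w6: successors {w7}; ◇¬q there: w7:T. ✓
w7: successors {w0, w6}; ◇¬q there: w0:F, w6:F. ✗
— 1 world.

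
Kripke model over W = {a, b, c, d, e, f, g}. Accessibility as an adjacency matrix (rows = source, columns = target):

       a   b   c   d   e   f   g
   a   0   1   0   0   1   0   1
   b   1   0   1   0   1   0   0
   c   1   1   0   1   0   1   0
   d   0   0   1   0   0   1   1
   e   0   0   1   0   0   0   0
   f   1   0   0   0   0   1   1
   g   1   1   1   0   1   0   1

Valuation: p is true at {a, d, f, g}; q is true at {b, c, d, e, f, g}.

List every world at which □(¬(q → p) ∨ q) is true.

{a, d, e}

a: successors {b, e, g}; ¬(q → p) ∨ q there: b:T, e:T, g:T. ✓
b: successors {a, c, e}; ¬(q → p) ∨ q there: a:F, c:T, e:T. ✗
c: successors {a, b, d, f}; ¬(q → p) ∨ q there: a:F, b:T, d:T, f:T. ✗
d: successors {c, f, g}; ¬(q → p) ∨ q there: c:T, f:T, g:T. ✓
e: successors {c}; ¬(q → p) ∨ q there: c:T. ✓
f: successors {a, f, g}; ¬(q → p) ∨ q there: a:F, f:T, g:T. ✗
g: successors {a, b, c, e, g}; ¬(q → p) ∨ q there: a:F, b:T, c:T, e:T, g:T. ✗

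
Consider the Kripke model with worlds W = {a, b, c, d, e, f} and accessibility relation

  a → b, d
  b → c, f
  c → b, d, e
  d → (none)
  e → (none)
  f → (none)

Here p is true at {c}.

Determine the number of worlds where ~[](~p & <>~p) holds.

a: [](~p & <>~p) is F. ✓
b: [](~p & <>~p) is F. ✓
c: [](~p & <>~p) is F. ✓
d: [](~p & <>~p) is T. ✗
e: [](~p & <>~p) is T. ✗
f: [](~p & <>~p) is T. ✗
Satisfying worlds: {a, b, c}.

3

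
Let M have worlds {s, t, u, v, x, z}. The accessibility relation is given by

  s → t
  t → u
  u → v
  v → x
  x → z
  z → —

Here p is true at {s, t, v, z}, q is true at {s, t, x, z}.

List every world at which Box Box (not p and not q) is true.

s: successors {t}; Box (not p and not q) there: t:T. ✓
t: successors {u}; Box (not p and not q) there: u:F. ✗
u: successors {v}; Box (not p and not q) there: v:F. ✗
v: successors {x}; Box (not p and not q) there: x:F. ✗
x: successors {z}; Box (not p and not q) there: z:T. ✓
z: no successors, so Box Box (not p and not q) holds vacuously. ✓

{s, x, z}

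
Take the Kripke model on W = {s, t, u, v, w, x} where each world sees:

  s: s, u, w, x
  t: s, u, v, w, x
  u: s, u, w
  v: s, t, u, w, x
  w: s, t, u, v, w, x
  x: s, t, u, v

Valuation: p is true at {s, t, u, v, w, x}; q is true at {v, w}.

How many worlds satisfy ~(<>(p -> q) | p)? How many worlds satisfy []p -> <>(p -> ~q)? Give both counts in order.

0 and 6

For ~(<>(p -> q) | p):
s: <>(p -> q) | p is T. ✗
t: <>(p -> q) | p is T. ✗
u: <>(p -> q) | p is T. ✗
v: <>(p -> q) | p is T. ✗
w: <>(p -> q) | p is T. ✗
x: <>(p -> q) | p is T. ✗
— 0 worlds.
For []p -> <>(p -> ~q):
s: []p is T, <>(p -> ~q) is T. ✓
t: []p is T, <>(p -> ~q) is T. ✓
u: []p is T, <>(p -> ~q) is T. ✓
v: []p is T, <>(p -> ~q) is T. ✓
w: []p is T, <>(p -> ~q) is T. ✓
x: []p is T, <>(p -> ~q) is T. ✓
— 6 worlds.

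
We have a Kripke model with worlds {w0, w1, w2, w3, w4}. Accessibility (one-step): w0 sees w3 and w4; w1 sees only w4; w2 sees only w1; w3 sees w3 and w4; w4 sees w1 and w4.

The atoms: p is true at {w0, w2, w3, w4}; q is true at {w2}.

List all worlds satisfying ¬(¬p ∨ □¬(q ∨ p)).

{w0, w3, w4}

w0: ¬p ∨ □¬(q ∨ p) is F. ✓
w1: ¬p ∨ □¬(q ∨ p) is T. ✗
w2: ¬p ∨ □¬(q ∨ p) is T. ✗
w3: ¬p ∨ □¬(q ∨ p) is F. ✓
w4: ¬p ∨ □¬(q ∨ p) is F. ✓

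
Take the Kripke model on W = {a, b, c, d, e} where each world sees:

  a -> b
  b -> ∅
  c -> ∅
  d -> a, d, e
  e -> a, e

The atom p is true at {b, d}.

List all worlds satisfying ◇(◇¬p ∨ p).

a: successors {b}; ◇¬p ∨ p there: b:T. ✓
b: no successors, so ◇(◇¬p ∨ p) fails. ✗
c: no successors, so ◇(◇¬p ∨ p) fails. ✗
d: successors {a, d, e}; ◇¬p ∨ p there: a:F, d:T, e:T. ✓
e: successors {a, e}; ◇¬p ∨ p there: a:F, e:T. ✓

{a, d, e}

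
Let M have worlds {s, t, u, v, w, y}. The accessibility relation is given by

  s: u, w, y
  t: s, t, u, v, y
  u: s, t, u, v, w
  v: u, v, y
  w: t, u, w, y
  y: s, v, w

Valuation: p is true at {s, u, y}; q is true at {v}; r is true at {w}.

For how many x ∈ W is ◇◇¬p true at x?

s: successors {u, w, y}; ◇¬p there: u:T, w:T, y:T. ✓
t: successors {s, t, u, v, y}; ◇¬p there: s:T, t:T, u:T, v:T, y:T. ✓
u: successors {s, t, u, v, w}; ◇¬p there: s:T, t:T, u:T, v:T, w:T. ✓
v: successors {u, v, y}; ◇¬p there: u:T, v:T, y:T. ✓
w: successors {t, u, w, y}; ◇¬p there: t:T, u:T, w:T, y:T. ✓
y: successors {s, v, w}; ◇¬p there: s:T, v:T, w:T. ✓
Satisfying worlds: {s, t, u, v, w, y}.

6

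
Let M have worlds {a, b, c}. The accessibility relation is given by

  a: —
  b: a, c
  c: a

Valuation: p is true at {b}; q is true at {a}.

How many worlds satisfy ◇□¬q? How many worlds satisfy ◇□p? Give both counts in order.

For ◇□¬q:
a: no successors, so ◇□¬q fails. ✗
b: successors {a, c}; □¬q there: a:T, c:F. ✓
c: successors {a}; □¬q there: a:T. ✓
— 2 worlds.
For ◇□p:
a: no successors, so ◇□p fails. ✗
b: successors {a, c}; □p there: a:T, c:F. ✓
c: successors {a}; □p there: a:T. ✓
— 2 worlds.

2 and 2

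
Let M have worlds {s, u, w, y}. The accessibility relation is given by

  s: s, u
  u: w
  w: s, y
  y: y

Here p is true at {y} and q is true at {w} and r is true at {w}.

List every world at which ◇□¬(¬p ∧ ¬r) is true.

s: successors {s, u}; □¬(¬p ∧ ¬r) there: s:F, u:T. ✓
u: successors {w}; □¬(¬p ∧ ¬r) there: w:F. ✗
w: successors {s, y}; □¬(¬p ∧ ¬r) there: s:F, y:T. ✓
y: successors {y}; □¬(¬p ∧ ¬r) there: y:T. ✓

{s, w, y}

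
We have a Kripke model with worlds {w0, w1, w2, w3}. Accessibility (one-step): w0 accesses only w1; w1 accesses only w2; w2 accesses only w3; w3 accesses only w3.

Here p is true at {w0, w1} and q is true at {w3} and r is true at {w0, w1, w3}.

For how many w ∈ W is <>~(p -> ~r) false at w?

3

w0: successors {w1}; ~(p -> ~r) there: w1:T. ✓
w1: successors {w2}; ~(p -> ~r) there: w2:F. ✗
w2: successors {w3}; ~(p -> ~r) there: w3:F. ✗
w3: successors {w3}; ~(p -> ~r) there: w3:F. ✗
Satisfying worlds: {w0}.
So <>~(p -> ~r) fails at the other 3 worlds.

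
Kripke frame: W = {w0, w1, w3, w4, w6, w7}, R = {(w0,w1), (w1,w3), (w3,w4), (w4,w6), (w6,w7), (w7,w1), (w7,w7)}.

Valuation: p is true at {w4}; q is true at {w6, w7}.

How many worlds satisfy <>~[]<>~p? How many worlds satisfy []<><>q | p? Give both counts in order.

2 and 4

For <>~[]<>~p:
w0: successors {w1}; ~[]<>~p there: w1:T. ✓
w1: successors {w3}; ~[]<>~p there: w3:F. ✗
w3: successors {w4}; ~[]<>~p there: w4:F. ✗
w4: successors {w6}; ~[]<>~p there: w6:F. ✗
w6: successors {w7}; ~[]<>~p there: w7:F. ✗
w7: successors {w1, w7}; ~[]<>~p there: w1:T, w7:F. ✓
— 2 worlds.
For []<><>q | p:
w0: []<><>q is F, p is F. ✗
w1: []<><>q is T, p is F. ✓
w3: []<><>q is T, p is F. ✓
w4: []<><>q is T, p is T. ✓
w6: []<><>q is T, p is F. ✓
w7: []<><>q is F, p is F. ✗
— 4 worlds.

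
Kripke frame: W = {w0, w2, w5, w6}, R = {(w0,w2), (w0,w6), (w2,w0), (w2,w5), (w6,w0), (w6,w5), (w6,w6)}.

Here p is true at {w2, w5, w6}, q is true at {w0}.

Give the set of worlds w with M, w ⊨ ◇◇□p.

w0: successors {w2, w6}; ◇□p there: w2:T, w6:T. ✓
w2: successors {w0, w5}; ◇□p there: w0:F, w5:F. ✗
w5: no successors, so ◇◇□p fails. ✗
w6: successors {w0, w5, w6}; ◇□p there: w0:F, w5:F, w6:T. ✓

{w0, w6}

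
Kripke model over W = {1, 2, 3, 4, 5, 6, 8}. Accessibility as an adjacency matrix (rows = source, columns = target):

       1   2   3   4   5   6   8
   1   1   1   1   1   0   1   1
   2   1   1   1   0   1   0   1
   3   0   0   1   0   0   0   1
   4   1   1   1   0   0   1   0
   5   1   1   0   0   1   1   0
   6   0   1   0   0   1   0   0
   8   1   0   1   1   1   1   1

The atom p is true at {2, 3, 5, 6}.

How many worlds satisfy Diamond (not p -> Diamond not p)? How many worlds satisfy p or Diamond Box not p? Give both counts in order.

For Diamond (not p -> Diamond not p):
1: successors {1, 2, 3, 4, 6, 8}; not p -> Diamond not p there: 1:T, 2:T, 3:T, 4:T, 6:T, 8:T. ✓
2: successors {1, 2, 3, 5, 8}; not p -> Diamond not p there: 1:T, 2:T, 3:T, 5:T, 8:T. ✓
3: successors {3, 8}; not p -> Diamond not p there: 3:T, 8:T. ✓
4: successors {1, 2, 3, 6}; not p -> Diamond not p there: 1:T, 2:T, 3:T, 6:T. ✓
5: successors {1, 2, 5, 6}; not p -> Diamond not p there: 1:T, 2:T, 5:T, 6:T. ✓
6: successors {2, 5}; not p -> Diamond not p there: 2:T, 5:T. ✓
8: successors {1, 3, 4, 5, 6, 8}; not p -> Diamond not p there: 1:T, 3:T, 4:T, 5:T, 6:T, 8:T. ✓
— 7 worlds.
For p or Diamond Box not p:
1: p is F, Diamond Box not p is F. ✗
2: p is T, Diamond Box not p is F. ✓
3: p is T, Diamond Box not p is F. ✓
4: p is F, Diamond Box not p is F. ✗
5: p is T, Diamond Box not p is F. ✓
6: p is T, Diamond Box not p is F. ✓
8: p is F, Diamond Box not p is F. ✗
— 4 worlds.

7 and 4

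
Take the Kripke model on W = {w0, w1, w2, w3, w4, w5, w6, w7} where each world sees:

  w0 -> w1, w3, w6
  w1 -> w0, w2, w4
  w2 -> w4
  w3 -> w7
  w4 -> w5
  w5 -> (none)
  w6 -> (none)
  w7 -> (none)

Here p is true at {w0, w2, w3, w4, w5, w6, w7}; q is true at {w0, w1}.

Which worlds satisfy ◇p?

w0: successors {w1, w3, w6}; p there: w1:F, w3:T, w6:T. ✓
w1: successors {w0, w2, w4}; p there: w0:T, w2:T, w4:T. ✓
w2: successors {w4}; p there: w4:T. ✓
w3: successors {w7}; p there: w7:T. ✓
w4: successors {w5}; p there: w5:T. ✓
w5: no successors, so ◇p fails. ✗
w6: no successors, so ◇p fails. ✗
w7: no successors, so ◇p fails. ✗

{w0, w1, w2, w3, w4}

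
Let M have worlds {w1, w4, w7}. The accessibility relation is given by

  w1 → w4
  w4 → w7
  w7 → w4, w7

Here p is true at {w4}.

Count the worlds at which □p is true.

1

w1: successors {w4}; p there: w4:T. ✓
w4: successors {w7}; p there: w7:F. ✗
w7: successors {w4, w7}; p there: w4:T, w7:F. ✗
Satisfying worlds: {w1}.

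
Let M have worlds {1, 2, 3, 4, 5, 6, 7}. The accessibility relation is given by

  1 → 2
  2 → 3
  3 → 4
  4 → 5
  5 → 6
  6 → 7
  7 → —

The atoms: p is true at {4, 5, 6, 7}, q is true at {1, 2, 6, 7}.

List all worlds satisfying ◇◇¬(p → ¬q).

{4, 5}

1: successors {2}; ◇¬(p → ¬q) there: 2:F. ✗
2: successors {3}; ◇¬(p → ¬q) there: 3:F. ✗
3: successors {4}; ◇¬(p → ¬q) there: 4:F. ✗
4: successors {5}; ◇¬(p → ¬q) there: 5:T. ✓
5: successors {6}; ◇¬(p → ¬q) there: 6:T. ✓
6: successors {7}; ◇¬(p → ¬q) there: 7:F. ✗
7: no successors, so ◇◇¬(p → ¬q) fails. ✗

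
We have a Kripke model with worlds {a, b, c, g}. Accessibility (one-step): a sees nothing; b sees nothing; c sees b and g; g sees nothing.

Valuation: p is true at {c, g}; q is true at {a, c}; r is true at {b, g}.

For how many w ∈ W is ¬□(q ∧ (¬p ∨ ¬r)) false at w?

a: □(q ∧ (¬p ∨ ¬r)) is T. ✗
b: □(q ∧ (¬p ∨ ¬r)) is T. ✗
c: □(q ∧ (¬p ∨ ¬r)) is F. ✓
g: □(q ∧ (¬p ∨ ¬r)) is T. ✗
Satisfying worlds: {c}.
So ¬□(q ∧ (¬p ∨ ¬r)) fails at the other 3 worlds.

3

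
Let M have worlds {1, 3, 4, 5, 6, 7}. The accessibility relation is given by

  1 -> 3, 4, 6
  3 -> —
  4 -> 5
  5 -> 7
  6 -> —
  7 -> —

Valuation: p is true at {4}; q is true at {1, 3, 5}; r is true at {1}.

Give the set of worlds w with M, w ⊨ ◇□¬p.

1: successors {3, 4, 6}; □¬p there: 3:T, 4:T, 6:T. ✓
3: no successors, so ◇□¬p fails. ✗
4: successors {5}; □¬p there: 5:T. ✓
5: successors {7}; □¬p there: 7:T. ✓
6: no successors, so ◇□¬p fails. ✗
7: no successors, so ◇□¬p fails. ✗

{1, 4, 5}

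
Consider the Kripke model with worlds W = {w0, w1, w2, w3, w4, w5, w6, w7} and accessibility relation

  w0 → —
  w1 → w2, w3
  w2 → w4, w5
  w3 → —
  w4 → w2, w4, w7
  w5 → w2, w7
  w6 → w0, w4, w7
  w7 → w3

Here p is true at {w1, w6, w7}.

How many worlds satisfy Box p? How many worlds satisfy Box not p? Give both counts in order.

2 and 5

For Box p:
w0: no successors, so Box p holds vacuously. ✓
w1: successors {w2, w3}; p there: w2:F, w3:F. ✗
w2: successors {w4, w5}; p there: w4:F, w5:F. ✗
w3: no successors, so Box p holds vacuously. ✓
w4: successors {w2, w4, w7}; p there: w2:F, w4:F, w7:T. ✗
w5: successors {w2, w7}; p there: w2:F, w7:T. ✗
w6: successors {w0, w4, w7}; p there: w0:F, w4:F, w7:T. ✗
w7: successors {w3}; p there: w3:F. ✗
— 2 worlds.
For Box not p:
w0: no successors, so Box not p holds vacuously. ✓
w1: successors {w2, w3}; not p there: w2:T, w3:T. ✓
w2: successors {w4, w5}; not p there: w4:T, w5:T. ✓
w3: no successors, so Box not p holds vacuously. ✓
w4: successors {w2, w4, w7}; not p there: w2:T, w4:T, w7:F. ✗
w5: successors {w2, w7}; not p there: w2:T, w7:F. ✗
w6: successors {w0, w4, w7}; not p there: w0:T, w4:T, w7:F. ✗
w7: successors {w3}; not p there: w3:T. ✓
— 5 worlds.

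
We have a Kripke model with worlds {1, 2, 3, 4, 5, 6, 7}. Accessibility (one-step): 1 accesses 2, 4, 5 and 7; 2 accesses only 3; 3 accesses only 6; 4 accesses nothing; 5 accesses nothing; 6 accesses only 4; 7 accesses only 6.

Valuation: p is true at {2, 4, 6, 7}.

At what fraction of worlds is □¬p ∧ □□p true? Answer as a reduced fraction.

3/7

1: □¬p is F, □□p is F. ✗
2: □¬p is T, □□p is T. ✓
3: □¬p is F, □□p is T. ✗
4: □¬p is T, □□p is T. ✓
5: □¬p is T, □□p is T. ✓
6: □¬p is F, □□p is T. ✗
7: □¬p is F, □□p is T. ✗
That's 3 of 7 worlds, so 3/7.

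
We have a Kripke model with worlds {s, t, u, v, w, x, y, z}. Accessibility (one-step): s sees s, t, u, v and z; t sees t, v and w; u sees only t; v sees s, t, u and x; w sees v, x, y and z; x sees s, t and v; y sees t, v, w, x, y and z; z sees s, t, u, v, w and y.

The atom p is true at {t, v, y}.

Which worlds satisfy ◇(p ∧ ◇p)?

s: successors {s, t, u, v, z}; p ∧ ◇p there: s:F, t:T, u:F, v:T, z:F. ✓
t: successors {t, v, w}; p ∧ ◇p there: t:T, v:T, w:F. ✓
u: successors {t}; p ∧ ◇p there: t:T. ✓
v: successors {s, t, u, x}; p ∧ ◇p there: s:F, t:T, u:F, x:F. ✓
w: successors {v, x, y, z}; p ∧ ◇p there: v:T, x:F, y:T, z:F. ✓
x: successors {s, t, v}; p ∧ ◇p there: s:F, t:T, v:T. ✓
y: successors {t, v, w, x, y, z}; p ∧ ◇p there: t:T, v:T, w:F, x:F, y:T, z:F. ✓
z: successors {s, t, u, v, w, y}; p ∧ ◇p there: s:F, t:T, u:F, v:T, w:F, y:T. ✓

{s, t, u, v, w, x, y, z}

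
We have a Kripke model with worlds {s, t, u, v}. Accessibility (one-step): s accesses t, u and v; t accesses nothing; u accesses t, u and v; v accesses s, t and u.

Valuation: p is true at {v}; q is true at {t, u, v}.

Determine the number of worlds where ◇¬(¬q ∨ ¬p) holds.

s: successors {t, u, v}; ¬(¬q ∨ ¬p) there: t:F, u:F, v:T. ✓
t: no successors, so ◇¬(¬q ∨ ¬p) fails. ✗
u: successors {t, u, v}; ¬(¬q ∨ ¬p) there: t:F, u:F, v:T. ✓
v: successors {s, t, u}; ¬(¬q ∨ ¬p) there: s:F, t:F, u:F. ✗
Satisfying worlds: {s, u}.

2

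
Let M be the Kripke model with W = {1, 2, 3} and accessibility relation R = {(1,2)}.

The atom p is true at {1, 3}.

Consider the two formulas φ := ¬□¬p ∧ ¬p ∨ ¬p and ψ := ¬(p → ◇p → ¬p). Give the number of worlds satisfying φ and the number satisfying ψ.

1 and 0

For ¬□¬p ∧ ¬p ∨ ¬p:
1: ¬□¬p ∧ ¬p is F, ¬p is F. ✗
2: ¬□¬p ∧ ¬p is F, ¬p is T. ✓
3: ¬□¬p ∧ ¬p is F, ¬p is F. ✗
— 1 world.
For ¬(p → ◇p → ¬p):
1: p → ◇p → ¬p is T. ✗
2: p → ◇p → ¬p is T. ✗
3: p → ◇p → ¬p is T. ✗
— 0 worlds.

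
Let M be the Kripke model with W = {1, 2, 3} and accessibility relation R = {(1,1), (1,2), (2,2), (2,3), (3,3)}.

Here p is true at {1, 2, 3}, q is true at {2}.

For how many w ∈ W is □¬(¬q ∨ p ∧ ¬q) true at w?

0

1: successors {1, 2}; ¬(¬q ∨ p ∧ ¬q) there: 1:F, 2:T. ✗
2: successors {2, 3}; ¬(¬q ∨ p ∧ ¬q) there: 2:T, 3:F. ✗
3: successors {3}; ¬(¬q ∨ p ∧ ¬q) there: 3:F. ✗
Satisfying worlds: ∅.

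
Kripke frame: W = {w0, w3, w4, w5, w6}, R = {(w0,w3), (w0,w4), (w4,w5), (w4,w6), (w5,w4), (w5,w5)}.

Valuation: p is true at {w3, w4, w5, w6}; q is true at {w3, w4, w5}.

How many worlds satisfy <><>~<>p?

2

w0: successors {w3, w4}; <>~<>p there: w3:F, w4:T. ✓
w3: no successors, so <><>~<>p fails. ✗
w4: successors {w5, w6}; <>~<>p there: w5:F, w6:F. ✗
w5: successors {w4, w5}; <>~<>p there: w4:T, w5:F. ✓
w6: no successors, so <><>~<>p fails. ✗
Satisfying worlds: {w0, w5}.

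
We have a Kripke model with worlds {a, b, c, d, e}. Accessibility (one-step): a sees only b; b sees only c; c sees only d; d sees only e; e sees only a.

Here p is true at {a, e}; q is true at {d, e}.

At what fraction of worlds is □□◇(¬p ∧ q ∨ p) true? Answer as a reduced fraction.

a: successors {b}; □◇(¬p ∧ q ∨ p) there: b:T. ✓
b: successors {c}; □◇(¬p ∧ q ∨ p) there: c:T. ✓
c: successors {d}; □◇(¬p ∧ q ∨ p) there: d:T. ✓
d: successors {e}; □◇(¬p ∧ q ∨ p) there: e:F. ✗
e: successors {a}; □◇(¬p ∧ q ∨ p) there: a:F. ✗
That's 3 of 5 worlds, so 3/5.

3/5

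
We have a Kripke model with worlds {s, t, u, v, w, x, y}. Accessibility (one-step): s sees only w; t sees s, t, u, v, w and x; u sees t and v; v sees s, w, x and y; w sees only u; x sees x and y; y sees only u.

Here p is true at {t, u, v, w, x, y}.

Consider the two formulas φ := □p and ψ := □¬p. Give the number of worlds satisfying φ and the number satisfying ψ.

5 and 0

For □p:
s: successors {w}; p there: w:T. ✓
t: successors {s, t, u, v, w, x}; p there: s:F, t:T, u:T, v:T, w:T, x:T. ✗
u: successors {t, v}; p there: t:T, v:T. ✓
v: successors {s, w, x, y}; p there: s:F, w:T, x:T, y:T. ✗
w: successors {u}; p there: u:T. ✓
x: successors {x, y}; p there: x:T, y:T. ✓
y: successors {u}; p there: u:T. ✓
— 5 worlds.
For □¬p:
s: successors {w}; ¬p there: w:F. ✗
t: successors {s, t, u, v, w, x}; ¬p there: s:T, t:F, u:F, v:F, w:F, x:F. ✗
u: successors {t, v}; ¬p there: t:F, v:F. ✗
v: successors {s, w, x, y}; ¬p there: s:T, w:F, x:F, y:F. ✗
w: successors {u}; ¬p there: u:F. ✗
x: successors {x, y}; ¬p there: x:F, y:F. ✗
y: successors {u}; ¬p there: u:F. ✗
— 0 worlds.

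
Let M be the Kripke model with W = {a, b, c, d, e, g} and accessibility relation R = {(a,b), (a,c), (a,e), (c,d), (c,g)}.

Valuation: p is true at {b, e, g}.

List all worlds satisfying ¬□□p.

{a}

a: □□p is F. ✓
b: □□p is T. ✗
c: □□p is T. ✗
d: □□p is T. ✗
e: □□p is T. ✗
g: □□p is T. ✗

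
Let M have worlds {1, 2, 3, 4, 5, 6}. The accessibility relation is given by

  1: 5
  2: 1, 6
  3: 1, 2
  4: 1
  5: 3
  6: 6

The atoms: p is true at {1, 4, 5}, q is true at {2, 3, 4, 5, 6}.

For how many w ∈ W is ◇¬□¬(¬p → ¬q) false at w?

2

1: successors {5}; ¬□¬(¬p → ¬q) there: 5:F. ✗
2: successors {1, 6}; ¬□¬(¬p → ¬q) there: 1:T, 6:F. ✓
3: successors {1, 2}; ¬□¬(¬p → ¬q) there: 1:T, 2:T. ✓
4: successors {1}; ¬□¬(¬p → ¬q) there: 1:T. ✓
5: successors {3}; ¬□¬(¬p → ¬q) there: 3:T. ✓
6: successors {6}; ¬□¬(¬p → ¬q) there: 6:F. ✗
Satisfying worlds: {2, 3, 4, 5}.
So ◇¬□¬(¬p → ¬q) fails at the other 2 worlds.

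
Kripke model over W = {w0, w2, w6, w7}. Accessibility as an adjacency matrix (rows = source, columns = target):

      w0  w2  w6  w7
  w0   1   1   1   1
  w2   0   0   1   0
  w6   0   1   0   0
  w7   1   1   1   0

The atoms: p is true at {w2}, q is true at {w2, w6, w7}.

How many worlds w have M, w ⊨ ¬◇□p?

w0: ◇□p is T. ✗
w2: ◇□p is T. ✗
w6: ◇□p is F. ✓
w7: ◇□p is T. ✗
Satisfying worlds: {w6}.

1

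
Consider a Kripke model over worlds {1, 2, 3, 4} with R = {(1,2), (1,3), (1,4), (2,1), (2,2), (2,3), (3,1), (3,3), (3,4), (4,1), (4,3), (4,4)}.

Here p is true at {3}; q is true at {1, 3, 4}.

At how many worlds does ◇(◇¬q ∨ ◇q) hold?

1: successors {2, 3, 4}; ◇¬q ∨ ◇q there: 2:T, 3:T, 4:T. ✓
2: successors {1, 2, 3}; ◇¬q ∨ ◇q there: 1:T, 2:T, 3:T. ✓
3: successors {1, 3, 4}; ◇¬q ∨ ◇q there: 1:T, 3:T, 4:T. ✓
4: successors {1, 3, 4}; ◇¬q ∨ ◇q there: 1:T, 3:T, 4:T. ✓
Satisfying worlds: {1, 2, 3, 4}.

4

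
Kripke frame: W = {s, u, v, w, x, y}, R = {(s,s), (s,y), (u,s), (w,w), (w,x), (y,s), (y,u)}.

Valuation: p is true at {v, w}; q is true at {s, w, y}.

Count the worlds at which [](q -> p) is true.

s: successors {s, y}; q -> p there: s:F, y:F. ✗
u: successors {s}; q -> p there: s:F. ✗
v: no successors, so [](q -> p) holds vacuously. ✓
w: successors {w, x}; q -> p there: w:T, x:T. ✓
x: no successors, so [](q -> p) holds vacuously. ✓
y: successors {s, u}; q -> p there: s:F, u:T. ✗
Satisfying worlds: {v, w, x}.

3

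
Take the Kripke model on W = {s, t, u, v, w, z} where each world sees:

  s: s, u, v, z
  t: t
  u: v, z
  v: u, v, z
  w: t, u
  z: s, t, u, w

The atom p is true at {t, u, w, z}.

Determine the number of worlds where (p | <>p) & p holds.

4

s: p | <>p is T, p is F. ✗
t: p | <>p is T, p is T. ✓
u: p | <>p is T, p is T. ✓
v: p | <>p is T, p is F. ✗
w: p | <>p is T, p is T. ✓
z: p | <>p is T, p is T. ✓
Satisfying worlds: {t, u, w, z}.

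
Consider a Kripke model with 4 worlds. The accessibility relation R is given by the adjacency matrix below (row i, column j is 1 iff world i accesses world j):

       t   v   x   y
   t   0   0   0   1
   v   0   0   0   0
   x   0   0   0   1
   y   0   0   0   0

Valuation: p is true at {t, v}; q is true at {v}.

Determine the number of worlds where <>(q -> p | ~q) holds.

2

t: successors {y}; q -> p | ~q there: y:T. ✓
v: no successors, so <>(q -> p | ~q) fails. ✗
x: successors {y}; q -> p | ~q there: y:T. ✓
y: no successors, so <>(q -> p | ~q) fails. ✗
Satisfying worlds: {t, x}.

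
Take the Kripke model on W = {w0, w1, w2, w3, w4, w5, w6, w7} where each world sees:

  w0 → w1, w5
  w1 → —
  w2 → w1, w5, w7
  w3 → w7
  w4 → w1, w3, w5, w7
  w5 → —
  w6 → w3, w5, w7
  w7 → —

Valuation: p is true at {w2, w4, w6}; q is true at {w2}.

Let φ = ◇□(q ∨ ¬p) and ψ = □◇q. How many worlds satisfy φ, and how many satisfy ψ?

For ◇□(q ∨ ¬p):
w0: successors {w1, w5}; □(q ∨ ¬p) there: w1:T, w5:T. ✓
w1: no successors, so ◇□(q ∨ ¬p) fails. ✗
w2: successors {w1, w5, w7}; □(q ∨ ¬p) there: w1:T, w5:T, w7:T. ✓
w3: successors {w7}; □(q ∨ ¬p) there: w7:T. ✓
w4: successors {w1, w3, w5, w7}; □(q ∨ ¬p) there: w1:T, w3:T, w5:T, w7:T. ✓
w5: no successors, so ◇□(q ∨ ¬p) fails. ✗
w6: successors {w3, w5, w7}; □(q ∨ ¬p) there: w3:T, w5:T, w7:T. ✓
w7: no successors, so ◇□(q ∨ ¬p) fails. ✗
— 5 worlds.
For □◇q:
w0: successors {w1, w5}; ◇q there: w1:F, w5:F. ✗
w1: no successors, so □◇q holds vacuously. ✓
w2: successors {w1, w5, w7}; ◇q there: w1:F, w5:F, w7:F. ✗
w3: successors {w7}; ◇q there: w7:F. ✗
w4: successors {w1, w3, w5, w7}; ◇q there: w1:F, w3:F, w5:F, w7:F. ✗
w5: no successors, so □◇q holds vacuously. ✓
w6: successors {w3, w5, w7}; ◇q there: w3:F, w5:F, w7:F. ✗
w7: no successors, so □◇q holds vacuously. ✓
— 3 worlds.

5 and 3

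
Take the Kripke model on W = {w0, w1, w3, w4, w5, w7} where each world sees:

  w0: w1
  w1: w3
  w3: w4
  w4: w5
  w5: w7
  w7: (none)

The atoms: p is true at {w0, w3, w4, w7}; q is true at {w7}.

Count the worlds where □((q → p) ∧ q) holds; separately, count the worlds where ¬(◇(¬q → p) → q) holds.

2 and 3

For □((q → p) ∧ q):
w0: successors {w1}; (q → p) ∧ q there: w1:F. ✗
w1: successors {w3}; (q → p) ∧ q there: w3:F. ✗
w3: successors {w4}; (q → p) ∧ q there: w4:F. ✗
w4: successors {w5}; (q → p) ∧ q there: w5:F. ✗
w5: successors {w7}; (q → p) ∧ q there: w7:T. ✓
w7: no successors, so □((q → p) ∧ q) holds vacuously. ✓
— 2 worlds.
For ¬(◇(¬q → p) → q):
w0: ◇(¬q → p) → q is T. ✗
w1: ◇(¬q → p) → q is F. ✓
w3: ◇(¬q → p) → q is F. ✓
w4: ◇(¬q → p) → q is T. ✗
w5: ◇(¬q → p) → q is F. ✓
w7: ◇(¬q → p) → q is T. ✗
— 3 worlds.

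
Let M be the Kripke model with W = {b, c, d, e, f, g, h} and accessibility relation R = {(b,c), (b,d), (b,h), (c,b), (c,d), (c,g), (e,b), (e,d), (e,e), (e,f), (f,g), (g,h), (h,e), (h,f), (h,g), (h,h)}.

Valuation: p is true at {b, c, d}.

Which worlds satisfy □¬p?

b: successors {c, d, h}; ¬p there: c:F, d:F, h:T. ✗
c: successors {b, d, g}; ¬p there: b:F, d:F, g:T. ✗
d: no successors, so □¬p holds vacuously. ✓
e: successors {b, d, e, f}; ¬p there: b:F, d:F, e:T, f:T. ✗
f: successors {g}; ¬p there: g:T. ✓
g: successors {h}; ¬p there: h:T. ✓
h: successors {e, f, g, h}; ¬p there: e:T, f:T, g:T, h:T. ✓

{d, f, g, h}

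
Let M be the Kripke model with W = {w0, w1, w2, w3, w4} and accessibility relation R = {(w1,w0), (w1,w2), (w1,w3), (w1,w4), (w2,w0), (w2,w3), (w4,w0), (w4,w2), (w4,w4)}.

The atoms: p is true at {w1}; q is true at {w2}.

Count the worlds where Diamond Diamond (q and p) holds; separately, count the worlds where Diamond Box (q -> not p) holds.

For Diamond Diamond (q and p):
w0: no successors, so Diamond Diamond (q and p) fails. ✗
w1: successors {w0, w2, w3, w4}; Diamond (q and p) there: w0:F, w2:F, w3:F, w4:F. ✗
w2: successors {w0, w3}; Diamond (q and p) there: w0:F, w3:F. ✗
w3: no successors, so Diamond Diamond (q and p) fails. ✗
w4: successors {w0, w2, w4}; Diamond (q and p) there: w0:F, w2:F, w4:F. ✗
— 0 worlds.
For Diamond Box (q -> not p):
w0: no successors, so Diamond Box (q -> not p) fails. ✗
w1: successors {w0, w2, w3, w4}; Box (q -> not p) there: w0:T, w2:T, w3:T, w4:T. ✓
w2: successors {w0, w3}; Box (q -> not p) there: w0:T, w3:T. ✓
w3: no successors, so Diamond Box (q -> not p) fails. ✗
w4: successors {w0, w2, w4}; Box (q -> not p) there: w0:T, w2:T, w4:T. ✓
— 3 worlds.

0 and 3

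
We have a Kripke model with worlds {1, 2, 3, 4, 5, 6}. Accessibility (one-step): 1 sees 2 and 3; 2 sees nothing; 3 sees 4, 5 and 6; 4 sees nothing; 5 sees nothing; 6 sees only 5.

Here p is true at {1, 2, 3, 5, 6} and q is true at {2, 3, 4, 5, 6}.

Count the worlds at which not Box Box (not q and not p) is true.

2

1: Box Box (not q and not p) is F. ✓
2: Box Box (not q and not p) is T. ✗
3: Box Box (not q and not p) is F. ✓
4: Box Box (not q and not p) is T. ✗
5: Box Box (not q and not p) is T. ✗
6: Box Box (not q and not p) is T. ✗
Satisfying worlds: {1, 3}.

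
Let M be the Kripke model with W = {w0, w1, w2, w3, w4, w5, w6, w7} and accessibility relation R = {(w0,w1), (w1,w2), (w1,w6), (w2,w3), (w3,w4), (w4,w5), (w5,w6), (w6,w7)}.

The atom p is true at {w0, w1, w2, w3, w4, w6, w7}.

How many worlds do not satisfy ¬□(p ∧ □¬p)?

3

w0: □(p ∧ □¬p) is F. ✓
w1: □(p ∧ □¬p) is F. ✓
w2: □(p ∧ □¬p) is F. ✓
w3: □(p ∧ □¬p) is T. ✗
w4: □(p ∧ □¬p) is F. ✓
w5: □(p ∧ □¬p) is F. ✓
w6: □(p ∧ □¬p) is T. ✗
w7: □(p ∧ □¬p) is T. ✗
Satisfying worlds: {w0, w1, w2, w4, w5}.
So ¬□(p ∧ □¬p) fails at the other 3 worlds.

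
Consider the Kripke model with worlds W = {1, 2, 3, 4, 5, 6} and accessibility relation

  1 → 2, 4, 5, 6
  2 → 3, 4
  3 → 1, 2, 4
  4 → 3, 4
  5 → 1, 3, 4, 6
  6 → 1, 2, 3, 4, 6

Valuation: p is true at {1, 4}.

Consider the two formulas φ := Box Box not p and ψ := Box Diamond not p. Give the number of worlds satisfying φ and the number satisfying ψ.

0 and 6

For Box Box not p:
1: successors {2, 4, 5, 6}; Box not p there: 2:F, 4:F, 5:F, 6:F. ✗
2: successors {3, 4}; Box not p there: 3:F, 4:F. ✗
3: successors {1, 2, 4}; Box not p there: 1:F, 2:F, 4:F. ✗
4: successors {3, 4}; Box not p there: 3:F, 4:F. ✗
5: successors {1, 3, 4, 6}; Box not p there: 1:F, 3:F, 4:F, 6:F. ✗
6: successors {1, 2, 3, 4, 6}; Box not p there: 1:F, 2:F, 3:F, 4:F, 6:F. ✗
— 0 worlds.
For Box Diamond not p:
1: successors {2, 4, 5, 6}; Diamond not p there: 2:T, 4:T, 5:T, 6:T. ✓
2: successors {3, 4}; Diamond not p there: 3:T, 4:T. ✓
3: successors {1, 2, 4}; Diamond not p there: 1:T, 2:T, 4:T. ✓
4: successors {3, 4}; Diamond not p there: 3:T, 4:T. ✓
5: successors {1, 3, 4, 6}; Diamond not p there: 1:T, 3:T, 4:T, 6:T. ✓
6: successors {1, 2, 3, 4, 6}; Diamond not p there: 1:T, 2:T, 3:T, 4:T, 6:T. ✓
— 6 worlds.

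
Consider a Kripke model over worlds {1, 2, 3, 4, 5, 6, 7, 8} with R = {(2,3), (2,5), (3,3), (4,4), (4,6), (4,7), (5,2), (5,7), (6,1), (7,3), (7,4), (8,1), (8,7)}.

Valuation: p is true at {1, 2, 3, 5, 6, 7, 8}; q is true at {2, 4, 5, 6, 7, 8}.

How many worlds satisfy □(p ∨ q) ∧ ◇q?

1: □(p ∨ q) is T, ◇q is F. ✗
2: □(p ∨ q) is T, ◇q is T. ✓
3: □(p ∨ q) is T, ◇q is F. ✗
4: □(p ∨ q) is T, ◇q is T. ✓
5: □(p ∨ q) is T, ◇q is T. ✓
6: □(p ∨ q) is T, ◇q is F. ✗
7: □(p ∨ q) is T, ◇q is T. ✓
8: □(p ∨ q) is T, ◇q is T. ✓
Satisfying worlds: {2, 4, 5, 7, 8}.

5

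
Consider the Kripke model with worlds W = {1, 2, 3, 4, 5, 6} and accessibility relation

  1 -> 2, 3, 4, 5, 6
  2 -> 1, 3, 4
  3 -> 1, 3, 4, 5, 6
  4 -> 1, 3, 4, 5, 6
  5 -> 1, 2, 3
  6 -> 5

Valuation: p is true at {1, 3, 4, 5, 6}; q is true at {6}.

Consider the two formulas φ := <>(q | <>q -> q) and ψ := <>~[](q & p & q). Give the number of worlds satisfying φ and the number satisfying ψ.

5 and 6

For <>(q | <>q -> q):
1: successors {2, 3, 4, 5, 6}; q | <>q -> q there: 2:T, 3:F, 4:F, 5:T, 6:T. ✓
2: successors {1, 3, 4}; q | <>q -> q there: 1:F, 3:F, 4:F. ✗
3: successors {1, 3, 4, 5, 6}; q | <>q -> q there: 1:F, 3:F, 4:F, 5:T, 6:T. ✓
4: successors {1, 3, 4, 5, 6}; q | <>q -> q there: 1:F, 3:F, 4:F, 5:T, 6:T. ✓
5: successors {1, 2, 3}; q | <>q -> q there: 1:F, 2:T, 3:F. ✓
6: successors {5}; q | <>q -> q there: 5:T. ✓
— 5 worlds.
For <>~[](q & p & q):
1: successors {2, 3, 4, 5, 6}; ~[](q & p & q) there: 2:T, 3:T, 4:T, 5:T, 6:T. ✓
2: successors {1, 3, 4}; ~[](q & p & q) there: 1:T, 3:T, 4:T. ✓
3: successors {1, 3, 4, 5, 6}; ~[](q & p & q) there: 1:T, 3:T, 4:T, 5:T, 6:T. ✓
4: successors {1, 3, 4, 5, 6}; ~[](q & p & q) there: 1:T, 3:T, 4:T, 5:T, 6:T. ✓
5: successors {1, 2, 3}; ~[](q & p & q) there: 1:T, 2:T, 3:T. ✓
6: successors {5}; ~[](q & p & q) there: 5:T. ✓
— 6 worlds.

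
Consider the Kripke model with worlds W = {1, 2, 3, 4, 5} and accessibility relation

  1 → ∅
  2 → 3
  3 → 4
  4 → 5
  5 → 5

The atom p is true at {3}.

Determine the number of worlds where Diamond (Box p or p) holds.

1

1: no successors, so Diamond (Box p or p) fails. ✗
2: successors {3}; Box p or p there: 3:T. ✓
3: successors {4}; Box p or p there: 4:F. ✗
4: successors {5}; Box p or p there: 5:F. ✗
5: successors {5}; Box p or p there: 5:F. ✗
Satisfying worlds: {2}.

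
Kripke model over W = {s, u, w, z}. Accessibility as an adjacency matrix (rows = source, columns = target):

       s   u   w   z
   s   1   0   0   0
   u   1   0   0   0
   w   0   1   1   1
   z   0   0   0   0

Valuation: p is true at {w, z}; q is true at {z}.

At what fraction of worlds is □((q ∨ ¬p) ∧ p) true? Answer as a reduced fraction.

s: successors {s}; (q ∨ ¬p) ∧ p there: s:F. ✗
u: successors {s}; (q ∨ ¬p) ∧ p there: s:F. ✗
w: successors {u, w, z}; (q ∨ ¬p) ∧ p there: u:F, w:F, z:T. ✗
z: no successors, so □((q ∨ ¬p) ∧ p) holds vacuously. ✓
That's 1 of 4 worlds, so 1/4.

1/4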